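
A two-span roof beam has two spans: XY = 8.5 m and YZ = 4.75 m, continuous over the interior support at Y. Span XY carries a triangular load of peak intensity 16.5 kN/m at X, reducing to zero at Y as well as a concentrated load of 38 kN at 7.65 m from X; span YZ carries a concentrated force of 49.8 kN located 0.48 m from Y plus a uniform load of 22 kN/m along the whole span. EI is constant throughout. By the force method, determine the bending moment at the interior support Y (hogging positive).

Take M_Y as the redundant. Released structure: two simple spans XY and YZ with a hinge at Y.
End slopes at the hinge Y, treating each span as simply supported:
  span XY: triangular load, peak 16.5: 7w₀L³/(360EI) = 197/EI
  span XY: point load 38 at a = 7.65: Pab(L + a)/(6LEI) = 78.25/EI
  span YZ: point load 49.8 at a = 0.48: Pab(L + b)/(6LEI) = 32.3/EI
  span YZ: UDL 22: wL³/(24EI) = 98.24/EI
  relative rotation θ_0 = (275.3 + 130.5)/EI = 405.8/EI
A unit hogging moment at Y produces rotation L₁/(3EI) + L₂/(3EI) = 4.417/EI.
Compatibility: M_Y·(L₁+L₂)/(3EI) = θ_0, giving M_Y = 91.88 kN·m (hogging).

M_Y = 91.88 kN·m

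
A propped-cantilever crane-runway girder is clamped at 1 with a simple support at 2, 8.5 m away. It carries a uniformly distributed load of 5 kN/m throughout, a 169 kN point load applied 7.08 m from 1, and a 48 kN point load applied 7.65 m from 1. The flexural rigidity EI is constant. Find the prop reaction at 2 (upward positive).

Remove the prop at 2; the released (primary) structure is a cantilever built in at 1.
Downward deflection at the released point 2 due to the loads:
  UDL 5: wL⁴/(8EI) = 3263/EI
  point load 169 at a = 7.08: Pa²(3L − a)/(6EI) = 26007/EI
  point load 48 at a = 7.65: Pa²(3L − a)/(6EI) = 8357/EI
  δ_0 = 37627/EI
Flexibility coefficient — unit upward force at 2: δ_{22} = L³/(3EI) = 204.7/EI.
The prop prevents deflection at 2: R_2 = δ_0/δ_{22} = 37627/204.7 = 183.8 kN.

R_2 = 183.8 kN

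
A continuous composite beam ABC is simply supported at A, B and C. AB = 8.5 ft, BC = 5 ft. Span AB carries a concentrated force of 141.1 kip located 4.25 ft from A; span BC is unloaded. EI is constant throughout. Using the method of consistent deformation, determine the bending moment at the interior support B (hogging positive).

M_B = 141.6 kip·ft

Release continuity at B by inserting a hinge; the redundant is the internal moment M_B. The primary structure is two simply-supported spans AB and BC.
End slopes at the hinge B, treating each span as simply supported:
  span AB: point load 141.1 at a = 4.25: Pab(L + a)/(6LEI) = 637.2/EI
  relative rotation θ_0 = (637.2 + 0)/EI = 637.2/EI
A unit hogging moment at B produces rotation L₁/(3EI) + L₂/(3EI) = 4.5/EI.
Compatibility: M_B·(L₁+L₂)/(3EI) = θ_0, giving M_B = 141.6 kip·ft (hogging).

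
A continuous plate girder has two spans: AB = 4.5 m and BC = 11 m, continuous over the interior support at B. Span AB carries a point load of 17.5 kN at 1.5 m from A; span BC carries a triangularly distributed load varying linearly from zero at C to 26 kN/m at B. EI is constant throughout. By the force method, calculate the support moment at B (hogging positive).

M_B = 152.2 kN·m

Take M_B as the redundant. Released structure: two simple spans AB and BC with a hinge at B.
End slopes at the hinge B, treating each span as simply supported:
  span AB: point load 17.5 at a = 1.5: Pab(L + a)/(6LEI) = 17.5/EI
  span BC: triangular load, peak 26: w₀L³/(45EI) = 769/EI
  relative rotation θ_0 = (17.5 + 769)/EI = 786.5/EI
A unit hogging moment at B produces rotation L₁/(3EI) + L₂/(3EI) = 5.167/EI.
Compatibility: M_B·(L₁+L₂)/(3EI) = θ_0, giving M_B = 152.2 kN·m (hogging).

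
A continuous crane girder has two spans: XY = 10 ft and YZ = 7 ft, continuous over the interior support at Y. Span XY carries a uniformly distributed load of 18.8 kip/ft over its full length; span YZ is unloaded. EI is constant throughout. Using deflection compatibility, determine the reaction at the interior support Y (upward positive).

R_Y = 127.6 kip

Insert a hinge at Y; M_Y is the redundant, and each span becomes simply supported.
End slopes at the hinge Y, treating each span as simply supported:
  span XY: UDL 18.8: wL³/(24EI) = 783.3/EI
  relative rotation θ_0 = (783.3 + 0)/EI = 783.3/EI
A unit hogging moment at Y produces rotation L₁/(3EI) + L₂/(3EI) = 5.667/EI.
Compatibility: M_Y·(L₁+L₂)/(3EI) = θ_0, giving M_Y = 138.2 kip·ft (hogging).
Span XY, ΣM about X with M_Y applied at Y: R_Y^{XY}·10 = 940 + 138.2, so R_Y^{XY} = 107.8 kip and R_X = 188 − 107.8 = 80.18 kip.
Span YZ, ΣM about Z: R_Y^{YZ}·7 = 0 + 138.2, so R_Y^{YZ} = 19.75 kip and R_Z = 0 − 19.75 = -19.75 kip.
R_Y = 107.8 + 19.75 = 127.6 kip.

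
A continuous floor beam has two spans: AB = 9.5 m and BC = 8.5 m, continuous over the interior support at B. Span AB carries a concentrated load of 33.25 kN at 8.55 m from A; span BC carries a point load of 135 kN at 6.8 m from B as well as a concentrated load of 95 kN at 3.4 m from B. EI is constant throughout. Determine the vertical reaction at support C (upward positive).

Take M_B as the redundant. Released structure: two simple spans AB and BC with a hinge at B.
End slopes at the hinge B, treating each span as simply supported:
  span AB: point load 33.25 at a = 8.55: Pab(L + a)/(6LEI) = 85.52/EI
  span BC: point load 135 at a = 6.8: Pab(L + b)/(6LEI) = 312.1/EI
  span BC: point load 95 at a = 3.4: Pab(L + b)/(6LEI) = 439.3/EI
  relative rotation θ_0 = (85.52 + 751.4)/EI = 836.9/EI
A unit hogging moment at B produces rotation L₁/(3EI) + L₂/(3EI) = 6/EI.
Compatibility: M_B·(L₁+L₂)/(3EI) = θ_0, giving M_B = 139.5 kN·m (hogging).
Span BC, ΣM about C: R_B^{BC}·8.5 = 714 + 139.5, so R_B^{BC} = 100.4 kN and R_C = 230 − 100.4 = 129.6 kN.

R_C = 129.6 kN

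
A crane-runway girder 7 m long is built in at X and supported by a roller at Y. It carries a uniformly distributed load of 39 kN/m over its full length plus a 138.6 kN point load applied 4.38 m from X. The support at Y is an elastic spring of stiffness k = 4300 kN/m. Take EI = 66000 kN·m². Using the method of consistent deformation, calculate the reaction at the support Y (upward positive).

R_Y = 147.1 kN

Release the roller at Y. Primary structure: cantilever fixed at X.
Primary-structure tip deflection at Y by superposition:
  UDL 39: wL⁴/(8EI) = 11705/EI
  point load 138.6 at a = 4.38: Pa²(3L − a)/(6EI) = 7365/EI
  δ_0 = 19070/EI
Tip deflection under a unit load at Y: L³/(3EI) = 114.3/EI.
With EI = 66000 kN·m²: δ_0 = 0.28894 m and δ_{YY} = 0.001732 m/kN.
Compatibility — the spring shortens by R_Y/k under the reaction it provides: δ_0 − R_Y·δ_{YY} = R_Y/k. With 1/k = 0.000233 m/kN, R_Y = δ_0 / (δ_{YY} + 1/k) = 0.28894 / (0.001732 + 0.000233) = 147.1 kN.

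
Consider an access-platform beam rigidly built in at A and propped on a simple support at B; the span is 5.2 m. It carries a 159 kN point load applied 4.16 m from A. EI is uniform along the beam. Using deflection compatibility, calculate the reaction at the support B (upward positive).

R_B = 111.9 kN

Take the reaction at B as the redundant and release it; the primary structure is a cantilever fixed at A.
Free-end deflection of the primary structure under the applied loading (downward +):
  point load 159 at a = 4.16: Pa²(3L − a)/(6EI) = 5246/EI
Tip deflection under a unit load at B: L³/(3EI) = 46.87/EI.
Compatibility at B: δ_0 − R_B·δ_{BB} = 0, so R_B = 5246/46.87 = 111.9 kN.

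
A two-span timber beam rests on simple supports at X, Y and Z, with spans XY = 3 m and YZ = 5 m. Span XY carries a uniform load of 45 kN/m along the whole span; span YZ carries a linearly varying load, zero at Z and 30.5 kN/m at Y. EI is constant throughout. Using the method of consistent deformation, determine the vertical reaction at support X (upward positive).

Insert a hinge at Y; M_Y is the redundant, and each span becomes simply supported.
Rotations at Y on the released spans (each span's end-slope, ×1/EI):
  span XY: UDL 45: wL³/(24EI) = 50.62/EI
  span YZ: triangular load, peak 30.5: w₀L³/(45EI) = 84.72/EI
  relative rotation θ_0 = (50.62 + 84.72)/EI = 135.3/EI
A unit hogging moment at Y produces rotation L₁/(3EI) + L₂/(3EI) = 2.667/EI.
Slope continuity at Y: θ_0 = M_Y·2.667/EI, so M_Y = 135.3/2.667 = 50.76 kN·m (hogging).
Span XY, ΣM about X with M_Y applied at Y: R_Y^{XY}·3 = 202.5 + 50.76, so R_Y^{XY} = 84.42 kN and R_X = 135 − 84.42 = 50.58 kN.

R_X = 50.58 kN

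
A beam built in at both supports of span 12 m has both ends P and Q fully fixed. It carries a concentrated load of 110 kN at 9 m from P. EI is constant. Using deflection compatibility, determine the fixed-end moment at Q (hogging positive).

Release both end moments; the primary structure is a simply-supported span PQ with redundants M_P and M_Q.
Simple-span end rotations at P and Q under the given loads:
  at P: point load 110 at a = 9: Pab(L + b)/(6LEI) = 618.8/EI
  at Q: point load 110 at a = 9: Pab(L + a)/(6LEI) = 866.2/EI
  θ_P0 = 618.8/EI,  θ_Q0 = 866.2/EI
Flexibility coefficients: a unit moment at one end gives L/(3EI) there and L/(6EI) at the far end, so f₁₁ = f₂₂ = 4/EI and f₁₂ = f₂₁ = 2/EI.
Compatibility — zero rotation at each built-in end:
  4 M_P + 2 M_Q = 618.8
  2 M_P + 4 M_Q = 866.2
Solving the pair gives M_P = 61.88 kN·m and M_Q = 185.6 kN·m (hogging).

M_Q = 185.6 kN·m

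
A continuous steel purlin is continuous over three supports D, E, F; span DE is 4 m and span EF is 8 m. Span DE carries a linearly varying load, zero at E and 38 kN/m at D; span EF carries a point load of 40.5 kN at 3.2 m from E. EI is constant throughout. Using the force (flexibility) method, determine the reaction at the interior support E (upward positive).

Take M_E as the redundant. Released structure: two simple spans DE and EF with a hinge at E.
Discontinuity in slope at E on the released structure — sum the simple-span end rotations:
  span DE: triangular load, peak 38: 7w₀L³/(360EI) = 47.29/EI
  span EF: point load 40.5 at a = 3.2: Pab(L + b)/(6LEI) = 165.9/EI
  relative rotation θ_0 = (47.29 + 165.9)/EI = 213.2/EI
A unit hogging moment at E produces rotation L₁/(3EI) + L₂/(3EI) = 4/EI.
Compatibility: M_E·(L₁+L₂)/(3EI) = θ_0, giving M_E = 53.29 kN·m (hogging).
Span DE, ΣM about D with M_E applied at E: R_E^{DE}·4 = 101.3 + 53.29, so R_E^{DE} = 38.66 kN and R_D = 76 − 38.66 = 37.34 kN.
Span EF, ΣM about F: R_E^{EF}·8 = 194.4 + 53.29, so R_E^{EF} = 30.96 kN and R_F = 40.5 − 30.96 = 9.538 kN.
R_E = 38.66 + 30.96 = 69.62 kN.

R_E = 69.62 kN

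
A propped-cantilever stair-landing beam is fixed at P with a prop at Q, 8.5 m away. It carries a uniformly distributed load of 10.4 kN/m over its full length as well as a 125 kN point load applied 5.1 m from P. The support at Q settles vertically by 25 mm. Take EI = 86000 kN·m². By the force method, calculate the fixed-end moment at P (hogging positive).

M_P = 361.7 kN·m

Choose R_Q as the redundant. The primary structure is the cantilever fixed at P.
Downward deflection at the released point Q due to the loads:
  UDL 10.4: wL⁴/(8EI) = 6786/EI
  point load 125 at a = 5.1: Pa²(3L − a)/(6EI) = 11054/EI
  δ_0 = 17840/EI
Flexibility coefficient — unit upward force at Q: δ_{QQ} = L³/(3EI) = 204.7/EI.
With EI = 86000 kN·m²: δ_0 = 0.20745 m and δ_{QQ} = 0.00238 m/kN.
Compatibility — the beam at Q must follow the support down by 0.025 m: δ_0 − R_Q·δ_{QQ} = 0.025, so R_Q = (0.20745 − 0.025)/0.00238 = 76.65 kN.
Moment equilibrium about P: M_P = Σ(load moments about P) − R_Q·L = 1013 − 76.65×8.5 = 361.7 kN·m.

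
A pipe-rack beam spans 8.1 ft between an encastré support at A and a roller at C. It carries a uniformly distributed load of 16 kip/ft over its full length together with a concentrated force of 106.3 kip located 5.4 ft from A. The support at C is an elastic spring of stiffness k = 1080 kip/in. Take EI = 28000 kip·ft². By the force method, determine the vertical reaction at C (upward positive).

Choose R_C as the redundant. The primary structure is the cantilever fixed at A.
Deflection at C on the released cantilever, summing each load's contribution:
  UDL 16: wL⁴/(8EI) = 8609/EI
  point load 106.3 at a = 5.4: Pa²(3L − a)/(6EI) = 9764/EI
  δ_0 = 18373/EI
Tip deflection under a unit load at C: L³/(3EI) = 177.1/EI.
With EI = 28000 kip·ft²: δ_0 = 0.65619 ft and δ_{CC} = 0.006327 ft/kip.
Compatibility — the spring shortens by R_C/k under the reaction it provides: δ_0 − R_C·δ_{CC} = R_C/k. With 1/k = 1/(1080×12) ft/kip = 0.000077 ft/kip, R_C = δ_0 / (δ_{CC} + 1/k) = 0.65619 / (0.006327 + 0.000077) = 102.5 kip.

R_C = 102.5 kip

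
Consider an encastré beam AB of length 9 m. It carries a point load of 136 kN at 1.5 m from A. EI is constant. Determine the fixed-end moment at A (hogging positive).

Release both end moments; the primary structure is a simply-supported span AB with redundants M_A and M_B.
Simple-span end rotations at A and B under the given loads:
  at A: point load 136 at a = 1.5: Pab(L + b)/(6LEI) = 467.5/EI
  at B: point load 136 at a = 1.5: Pab(L + a)/(6LEI) = 297.5/EI
  θ_A0 = 467.5/EI,  θ_B0 = 297.5/EI
Flexibility coefficients: a unit moment at one end gives L/(3EI) there and L/(6EI) at the far end, so f₁₁ = f₂₂ = 3/EI and f₁₂ = f₂₁ = 1.5/EI.
Compatibility — zero rotation at each built-in end:
  3 M_A + 1.5 M_B = 467.5
  1.5 M_A + 3 M_B = 297.5
Solving the pair gives M_A = 141.7 kN·m and M_B = 28.33 kN·m (hogging).

M_A = 141.7 kN·m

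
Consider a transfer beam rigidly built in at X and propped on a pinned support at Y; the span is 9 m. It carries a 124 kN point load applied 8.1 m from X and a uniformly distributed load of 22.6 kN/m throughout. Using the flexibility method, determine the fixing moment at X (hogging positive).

Remove the prop at Y; the released (primary) structure is a cantilever built in at X.
Free-end deflection of the primary structure under the applied loading (downward +):
  point load 124 at a = 8.1: Pa²(3L − a)/(6EI) = 25627/EI
  UDL 22.6: wL⁴/(8EI) = 18535/EI
  δ_0 = 44162/EI
Tip deflection under a unit load at Y: L³/(3EI) = 243/EI.
Compatibility at Y: δ_0 − R_Y·δ_{YY} = 0, so R_Y = 44162/243 = 181.7 kN.
Moment equilibrium about X: M_X = Σ(load moments about X) − R_Y·L = 1920 − 181.7×9 = 284.1 kN·m.

M_X = 284.1 kN·m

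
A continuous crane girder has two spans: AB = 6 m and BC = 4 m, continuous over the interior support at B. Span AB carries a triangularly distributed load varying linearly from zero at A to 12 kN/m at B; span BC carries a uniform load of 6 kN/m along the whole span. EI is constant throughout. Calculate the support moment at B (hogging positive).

M_B = 22.08 kN·m

Take M_B as the redundant. Released structure: two simple spans AB and BC with a hinge at B.
Rotations at B on the released spans (each span's end-slope, ×1/EI):
  span AB: triangular load, peak 12: w₀L³/(45EI) = 57.6/EI
  span BC: UDL 6: wL³/(24EI) = 16/EI
  relative rotation θ_0 = (57.6 + 16)/EI = 73.6/EI
A unit hogging moment at B produces rotation L₁/(3EI) + L₂/(3EI) = 3.333/EI.
Slope continuity at B: θ_0 = M_B·3.333/EI, so M_B = 73.6/3.333 = 22.08 kN·m (hogging).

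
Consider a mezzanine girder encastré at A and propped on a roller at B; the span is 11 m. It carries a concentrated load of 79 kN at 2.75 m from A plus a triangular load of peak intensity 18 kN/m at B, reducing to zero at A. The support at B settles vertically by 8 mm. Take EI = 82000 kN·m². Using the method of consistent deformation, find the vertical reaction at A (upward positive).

Take the reaction at B as the redundant and release it; the primary structure is a cantilever fixed at A.
Primary-structure tip deflection at B by superposition:
  point load 79 at a = 2.75: Pa²(3L − a)/(6EI) = 3012/EI
  triangular load, peak 18 at the free end: 11w₀L⁴/(120EI) = 24158/EI
  δ_0 = 27170/EI
Flexibility coefficient — unit upward force at B: δ_{BB} = L³/(3EI) = 443.7/EI.
With EI = 82000 kN·m²: δ_0 = 0.33134 m and δ_{BB} = 0.005411 m/kN.
Compatibility — the beam at B must follow the support down by 0.008 m: δ_0 − R_B·δ_{BB} = 0.008, so R_B = (0.33134 − 0.008)/0.005411 = 59.76 kN.
Vertical equilibrium: R_A = ΣP − R_B = 178 − 59.76 = 118.2 kN.

R_A = 118.2 kN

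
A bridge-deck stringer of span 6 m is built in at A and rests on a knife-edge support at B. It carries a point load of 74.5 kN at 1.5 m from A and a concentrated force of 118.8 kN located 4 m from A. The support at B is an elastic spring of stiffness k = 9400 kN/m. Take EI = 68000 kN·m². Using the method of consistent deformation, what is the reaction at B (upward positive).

R_B = 61.79 kN

Choose R_B as the redundant. The primary structure is the cantilever fixed at A.
Downward deflection at the released point B due to the loads:
  point load 74.5 at a = 1.5: Pa²(3L − a)/(6EI) = 461/EI
  point load 118.8 at a = 4: Pa²(3L − a)/(6EI) = 4435/EI
  δ_0 = 4896/EI
Flexibility coefficient — unit upward force at B: δ_{BB} = L³/(3EI) = 72/EI.
With EI = 68000 kN·m²: δ_0 = 0.072002 m and δ_{BB} = 0.001059 m/kN.
Compatibility — the spring shortens by R_B/k under the reaction it provides: δ_0 − R_B·δ_{BB} = R_B/k. With 1/k = 0.000106 m/kN, R_B = δ_0 / (δ_{BB} + 1/k) = 0.072002 / (0.001059 + 0.000106) = 61.79 kN.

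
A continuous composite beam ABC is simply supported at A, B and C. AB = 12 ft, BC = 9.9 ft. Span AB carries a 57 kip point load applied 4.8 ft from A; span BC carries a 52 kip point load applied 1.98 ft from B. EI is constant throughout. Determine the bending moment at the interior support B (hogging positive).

M_B = 96.48 kip·ft

Take M_B as the redundant. Released structure: two simple spans AB and BC with a hinge at B.
Discontinuity in slope at B on the released structure — sum the simple-span end rotations:
  span AB: point load 57 at a = 4.8: Pab(L + a)/(6LEI) = 459.6/EI
  span BC: point load 52 at a = 1.98: Pab(L + b)/(6LEI) = 244.6/EI
  relative rotation θ_0 = (459.6 + 244.6)/EI = 704.3/EI
A unit hogging moment at B produces rotation L₁/(3EI) + L₂/(3EI) = 7.3/EI.
Compatibility: M_B·(L₁+L₂)/(3EI) = θ_0, giving M_B = 96.48 kip·ft (hogging).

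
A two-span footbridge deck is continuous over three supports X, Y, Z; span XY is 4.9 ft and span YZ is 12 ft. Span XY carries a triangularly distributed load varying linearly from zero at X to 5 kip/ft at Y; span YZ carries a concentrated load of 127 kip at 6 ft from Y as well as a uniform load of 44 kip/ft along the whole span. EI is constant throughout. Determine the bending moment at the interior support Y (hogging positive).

Take M_Y as the redundant. Released structure: two simple spans XY and YZ with a hinge at Y.
Rotations at Y on the released spans (each span's end-slope, ×1/EI):
  span XY: triangular load, peak 5: w₀L³/(45EI) = 13.07/EI
  span YZ: point load 127 at a = 6: Pab(L + b)/(6LEI) = 1143/EI
  span YZ: UDL 44: wL³/(24EI) = 3168/EI
  relative rotation θ_0 = (13.07 + 4311)/EI = 4324/EI
A unit hogging moment at Y produces rotation L₁/(3EI) + L₂/(3EI) = 5.633/EI.
Slope continuity at Y: θ_0 = M_Y·5.633/EI, so M_Y = 4324/5.633 = 767.6 kip·ft (hogging).

M_Y = 767.6 kip·ft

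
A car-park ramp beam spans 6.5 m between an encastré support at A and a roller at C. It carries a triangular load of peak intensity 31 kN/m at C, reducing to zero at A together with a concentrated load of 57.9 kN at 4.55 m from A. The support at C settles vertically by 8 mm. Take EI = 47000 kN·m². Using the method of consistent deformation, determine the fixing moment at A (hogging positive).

Release the roller at C. Primary structure: cantilever fixed at A.
Primary-structure tip deflection at C by superposition:
  triangular load, peak 31 at the free end: 11w₀L⁴/(120EI) = 5073/EI
  point load 57.9 at a = 4.55: Pa²(3L − a)/(6EI) = 2987/EI
  δ_0 = 8059/EI
Tip deflection under a unit load at C: L³/(3EI) = 91.54/EI.
With EI = 47000 kN·m²: δ_0 = 0.17147 m and δ_{CC} = 0.001948 m/kN.
Compatibility — the beam at C must follow the support down by 0.008 m: δ_0 − R_C·δ_{CC} = 0.008, so R_C = (0.17147 − 0.008)/0.001948 = 83.93 kN.
Moment equilibrium about A: M_A = Σ(load moments about A) − R_C·L = 700 − 83.93×6.5 = 154.5 kN·m.

M_A = 154.5 kN·m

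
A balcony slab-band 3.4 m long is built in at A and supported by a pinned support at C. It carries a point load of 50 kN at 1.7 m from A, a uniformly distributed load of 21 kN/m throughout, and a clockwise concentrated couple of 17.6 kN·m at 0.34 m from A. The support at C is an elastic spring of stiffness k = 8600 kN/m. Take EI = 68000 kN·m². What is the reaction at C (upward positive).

R_C = 27.36 kN

Choose R_C as the redundant. The primary structure is the cantilever fixed at A.
Deflection at C on the released cantilever, summing each load's contribution:
  point load 50 at a = 1.7: Pa²(3L − a)/(6EI) = 204.7/EI
  UDL 21: wL⁴/(8EI) = 350.8/EI
  clockwise couple 17.6 at a = 0.34: M₀a(2L − a)/(2EI) = 19.33/EI
  δ_0 = 574.8/EI
Flexibility coefficient — unit upward force at C: δ_{CC} = L³/(3EI) = 13.1/EI.
With EI = 68000 kN·m²: δ_0 = 0.008453 m and δ_{CC} = 0.000193 m/kN.
Compatibility — the spring shortens by R_C/k under the reaction it provides: δ_0 − R_C·δ_{CC} = R_C/k. With 1/k = 0.000116 m/kN, R_C = δ_0 / (δ_{CC} + 1/k) = 0.008453 / (0.000193 + 0.000116) = 27.36 kN.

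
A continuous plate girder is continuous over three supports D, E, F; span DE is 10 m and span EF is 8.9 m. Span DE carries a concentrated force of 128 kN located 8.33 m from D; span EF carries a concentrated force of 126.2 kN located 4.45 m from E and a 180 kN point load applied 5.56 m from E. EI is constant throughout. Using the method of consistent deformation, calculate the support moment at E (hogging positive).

M_E = 307.1 kN·m

Insert a hinge at E; M_E is the redundant, and each span becomes simply supported.
Rotations at E on the released spans (each span's end-slope, ×1/EI):
  span DE: point load 128 at a = 8.33: Pab(L + a)/(6LEI) = 544/EI
  span EF: point load 126.2 at a = 4.45: Pab(L + b)/(6LEI) = 624.8/EI
  span EF: point load 180 at a = 5.56: Pab(L + b)/(6LEI) = 766.2/EI
  relative rotation θ_0 = (544 + 1391)/EI = 1935/EI
A unit hogging moment at E produces rotation L₁/(3EI) + L₂/(3EI) = 6.3/EI.
Compatibility: M_E·(L₁+L₂)/(3EI) = θ_0, giving M_E = 307.1 kN·m (hogging).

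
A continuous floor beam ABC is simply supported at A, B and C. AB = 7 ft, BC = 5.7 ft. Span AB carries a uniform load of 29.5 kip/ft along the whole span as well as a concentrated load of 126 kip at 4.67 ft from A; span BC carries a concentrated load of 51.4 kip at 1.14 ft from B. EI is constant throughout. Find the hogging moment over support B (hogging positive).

M_B = 208.5 kip·ft

Release continuity at B by inserting a hinge; the redundant is the internal moment M_B. The primary structure is two simply-supported spans AB and BC.
Rotations at B on the released spans (each span's end-slope, ×1/EI):
  span AB: UDL 29.5: wL³/(24EI) = 421.6/EI
  span AB: point load 126 at a = 4.67: Pab(L + a)/(6LEI) = 380.9/EI
  span BC: point load 51.4 at a = 1.14: Pab(L + b)/(6LEI) = 80.16/EI
  relative rotation θ_0 = (802.6 + 80.16)/EI = 882.7/EI
A unit hogging moment at B produces rotation L₁/(3EI) + L₂/(3EI) = 4.233/EI.
Compatibility: M_B·(L₁+L₂)/(3EI) = θ_0, giving M_B = 208.5 kip·ft (hogging).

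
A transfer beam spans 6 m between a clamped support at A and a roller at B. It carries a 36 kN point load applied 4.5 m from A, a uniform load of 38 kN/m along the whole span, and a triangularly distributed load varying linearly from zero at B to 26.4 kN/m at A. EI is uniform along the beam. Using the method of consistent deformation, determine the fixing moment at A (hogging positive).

Take the reaction at B as the redundant and release it; the primary structure is a cantilever fixed at A.
Downward deflection at the released point B due to the loads:
  point load 36 at a = 4.5: Pa²(3L − a)/(6EI) = 1640/EI
  UDL 38: wL⁴/(8EI) = 6156/EI
  triangular load, peak 26.4 at the fixed end: w₀L⁴/(30EI) = 1140/EI
  δ_0 = 8937/EI
Flexibility coefficient — unit upward force at B: δ_{BB} = L³/(3EI) = 72/EI.
The prop prevents deflection at B: R_B = δ_0/δ_{BB} = 8937/72 = 124.1 kN.
Moment equilibrium about A: M_A = Σ(load moments about A) − R_B·L = 1004 − 124.1×6 = 259.7 kN·m.

M_A = 259.7 kN·m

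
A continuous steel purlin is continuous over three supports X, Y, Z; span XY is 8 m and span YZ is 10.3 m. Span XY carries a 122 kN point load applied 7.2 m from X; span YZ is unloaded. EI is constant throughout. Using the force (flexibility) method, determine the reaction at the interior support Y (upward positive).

Take M_Y as the redundant. Released structure: two simple spans XY and YZ with a hinge at Y.
End slopes at the hinge Y, treating each span as simply supported:
  span XY: point load 122 at a = 7.2: Pab(L + a)/(6LEI) = 222.5/EI
  relative rotation θ_0 = (222.5 + 0)/EI = 222.5/EI
A unit hogging moment at Y produces rotation L₁/(3EI) + L₂/(3EI) = 6.1/EI.
Compatibility: M_Y·(L₁+L₂)/(3EI) = θ_0, giving M_Y = 36.48 kN·m (hogging).
Span XY, ΣM about X with M_Y applied at Y: R_Y^{XY}·8 = 878.4 + 36.48, so R_Y^{XY} = 114.4 kN and R_X = 122 − 114.4 = 7.64 kN.
Span YZ, ΣM about Z: R_Y^{YZ}·10.3 = 0 + 36.48, so R_Y^{YZ} = 3.542 kN and R_Z = 0 − 3.542 = -3.542 kN.
R_Y = 114.4 + 3.542 = 117.9 kN.

R_Y = 117.9 kN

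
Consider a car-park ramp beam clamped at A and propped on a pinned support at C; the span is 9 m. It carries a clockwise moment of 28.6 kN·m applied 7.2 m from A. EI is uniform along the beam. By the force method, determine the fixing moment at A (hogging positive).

Take the reaction at C as the redundant and release it; the primary structure is a cantilever fixed at A.
Primary-structure tip deflection at C by superposition:
  clockwise couple 28.6 at a = 7.2: M₀a(2L − a)/(2EI) = 1112/EI
Flexibility coefficient — unit upward force at C: δ_{CC} = L³/(3EI) = 243/EI.
Compatibility at C: δ_0 − R_C·δ_{CC} = 0, so R_C = 1112/243 = 4.576 kN.
Moment equilibrium about A: M_A = Σ(load moments about A) − R_C·L = 28.6 − 4.576×9 = -12.58 kN·m.

M_A = -12.58 kN·m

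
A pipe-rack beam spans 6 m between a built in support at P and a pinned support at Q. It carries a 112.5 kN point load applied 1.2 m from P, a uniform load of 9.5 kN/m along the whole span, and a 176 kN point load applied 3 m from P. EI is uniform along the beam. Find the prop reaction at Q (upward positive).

Release the roller at Q. Primary structure: cantilever fixed at P.
Primary-structure tip deflection at Q by superposition:
  point load 112.5 at a = 1.2: Pa²(3L − a)/(6EI) = 453.6/EI
  UDL 9.5: wL⁴/(8EI) = 1539/EI
  point load 176 at a = 3: Pa²(3L − a)/(6EI) = 3960/EI
  δ_0 = 5953/EI
Flexibility coefficient — unit upward force at Q: δ_{QQ} = L³/(3EI) = 72/EI.
Compatibility at Q: δ_0 − R_Q·δ_{QQ} = 0, so R_Q = 5953/72 = 82.67 kN.

R_Q = 82.67 kN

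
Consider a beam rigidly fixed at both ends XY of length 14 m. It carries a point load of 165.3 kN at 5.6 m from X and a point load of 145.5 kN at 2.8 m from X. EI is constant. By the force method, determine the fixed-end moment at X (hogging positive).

M_X = 594 kN·m

Release both end moments; the primary structure is a simply-supported span XY with redundants M_X and M_Y.
Simple-span end rotations at X and Y under the given loads:
  at X: point load 165.3 at a = 5.6: Pab(L + b)/(6LEI) = 2074/EI
  at Y: point load 165.3 at a = 5.6: Pab(L + a)/(6LEI) = 1814/EI
  at X: point load 145.5 at a = 2.8: Pab(L + b)/(6LEI) = 1369/EI
  at Y: point load 145.5 at a = 2.8: Pab(L + a)/(6LEI) = 912.6/EI
  θ_X0 = 3442/EI,  θ_Y0 = 2727/EI
Flexibility coefficients: a unit moment at one end gives L/(3EI) there and L/(6EI) at the far end, so f₁₁ = f₂₂ = 4.667/EI and f₁₂ = f₂₁ = 2.333/EI.
Compatibility — zero rotation at each built-in end:
  4.667 M_X + 2.333 M_Y = 3442
  2.333 M_X + 4.667 M_Y = 2727
Solving the pair gives M_X = 594 kN·m and M_Y = 287.3 kN·m (hogging).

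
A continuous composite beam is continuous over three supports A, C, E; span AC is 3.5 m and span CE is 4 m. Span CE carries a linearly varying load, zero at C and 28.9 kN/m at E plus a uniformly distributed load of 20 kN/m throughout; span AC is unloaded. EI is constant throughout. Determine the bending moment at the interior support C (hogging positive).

Insert a hinge at C; M_C is the redundant, and each span becomes simply supported.
Discontinuity in slope at C on the released structure — sum the simple-span end rotations:
  span CE: triangular load, peak 28.9: 7w₀L³/(360EI) = 35.96/EI
  span CE: UDL 20: wL³/(24EI) = 53.33/EI
  relative rotation θ_0 = (0 + 89.3)/EI = 89.3/EI
A unit hogging moment at C produces rotation L₁/(3EI) + L₂/(3EI) = 2.5/EI.
Slope continuity at C: θ_0 = M_C·2.5/EI, so M_C = 89.3/2.5 = 35.72 kN·m (hogging).

M_C = 35.72 kN·m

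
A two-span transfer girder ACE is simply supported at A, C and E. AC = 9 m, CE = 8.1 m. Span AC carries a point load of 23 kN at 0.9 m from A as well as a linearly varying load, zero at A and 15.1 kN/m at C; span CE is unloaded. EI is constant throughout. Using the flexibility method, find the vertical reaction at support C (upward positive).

Insert a hinge at C; M_C is the redundant, and each span becomes simply supported.
End slopes at the hinge C, treating each span as simply supported:
  span AC: point load 23 at a = 0.9: Pab(L + a)/(6LEI) = 30.74/EI
  span AC: triangular load, peak 15.1: w₀L³/(45EI) = 244.6/EI
  relative rotation θ_0 = (275.4 + 0)/EI = 275.4/EI
A unit hogging moment at C produces rotation L₁/(3EI) + L₂/(3EI) = 5.7/EI.
Compatibility: M_C·(L₁+L₂)/(3EI) = θ_0, giving M_C = 48.31 kN·m (hogging).
Span AC, ΣM about A with M_C applied at C: R_C^{AC}·9 = 428.4 + 48.31, so R_C^{AC} = 52.97 kN and R_A = 90.95 − 52.97 = 37.98 kN.
Span CE, ΣM about E: R_C^{CE}·8.1 = 0 + 48.31, so R_C^{CE} = 5.964 kN and R_E = 0 − 5.964 = -5.964 kN.
R_C = 52.97 + 5.964 = 58.93 kN.

R_C = 58.93 kN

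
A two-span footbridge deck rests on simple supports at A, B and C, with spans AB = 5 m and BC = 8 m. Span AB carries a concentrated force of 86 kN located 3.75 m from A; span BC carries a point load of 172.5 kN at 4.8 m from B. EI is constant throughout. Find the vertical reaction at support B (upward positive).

R_B = 188.7 kN

Take M_B as the redundant. Released structure: two simple spans AB and BC with a hinge at B.
Discontinuity in slope at B on the released structure — sum the simple-span end rotations:
  span AB: point load 86 at a = 3.75: Pab(L + a)/(6LEI) = 117.6/EI
  span BC: point load 172.5 at a = 4.8: Pab(L + b)/(6LEI) = 618.2/EI
  relative rotation θ_0 = (117.6 + 618.2)/EI = 735.8/EI
A unit hogging moment at B produces rotation L₁/(3EI) + L₂/(3EI) = 4.333/EI.
Compatibility: M_B·(L₁+L₂)/(3EI) = θ_0, giving M_B = 169.8 kN·m (hogging).
Span AB, ΣM about A with M_B applied at B: R_B^{AB}·5 = 322.5 + 169.8, so R_B^{AB} = 98.46 kN and R_A = 86 − 98.46 = -12.46 kN.
Span BC, ΣM about C: R_B^{BC}·8 = 552 + 169.8, so R_B^{BC} = 90.23 kN and R_C = 172.5 − 90.23 = 82.27 kN.
R_B = 98.46 + 90.23 = 188.7 kN.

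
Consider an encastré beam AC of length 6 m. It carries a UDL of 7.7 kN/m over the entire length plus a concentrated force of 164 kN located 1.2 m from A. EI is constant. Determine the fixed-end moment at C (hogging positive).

M_C = 54.59 kN·m

Release both end moments; the primary structure is a simply-supported span AC with redundants M_A and M_C.
End rotations of the released simple span under the applied load (×1/EI):
  at A: UDL 7.7: wL³/(24EI) = 69.3/EI
  at C: UDL 7.7: wL³/(24EI) = 69.3/EI
  at A: point load 164 at a = 1.2: Pab(L + b)/(6LEI) = 283.4/EI
  at C: point load 164 at a = 1.2: Pab(L + a)/(6LEI) = 188.9/EI
  θ_A0 = 352.7/EI,  θ_C0 = 258.2/EI
Flexibility coefficients: a unit moment at one end gives L/(3EI) there and L/(6EI) at the far end, so f₁₁ = f₂₂ = 2/EI and f₁₂ = f₂₁ = 1/EI.
Compatibility — zero rotation at each built-in end:
  2 M_A + 1 M_C = 352.7
  1 M_A + 2 M_C = 258.2
Solving the pair gives M_A = 149.1 kN·m and M_C = 54.59 kN·m (hogging).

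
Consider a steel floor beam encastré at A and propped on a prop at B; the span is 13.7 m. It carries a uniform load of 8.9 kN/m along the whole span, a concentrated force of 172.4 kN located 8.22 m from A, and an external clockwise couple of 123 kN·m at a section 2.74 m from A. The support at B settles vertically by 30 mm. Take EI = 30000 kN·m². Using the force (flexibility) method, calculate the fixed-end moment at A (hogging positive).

Remove the prop at B; the released (primary) structure is a cantilever built in at A.
Deflection at B on the released cantilever, summing each load's contribution:
  UDL 8.9: wL⁴/(8EI) = 39191/EI
  point load 172.4 at a = 8.22: Pa²(3L − a)/(6EI) = 63835/EI
  clockwise couple 123 at a = 2.74: M₀a(2L − a)/(2EI) = 4155/EI
  δ_0 = 107181/EI
Tip deflection under a unit load at B: L³/(3EI) = 857.1/EI.
With EI = 30000 kN·m²: δ_0 = 3.5727 m and δ_{BB} = 0.028571 m/kN.
Compatibility — the beam at B must follow the support down by 0.03 m: δ_0 − R_B·δ_{BB} = 0.03, so R_B = (3.5727 − 0.03)/0.028571 = 124 kN.
Moment equilibrium about A: M_A = Σ(load moments about A) − R_B·L = 2375 − 124×13.7 = 676.6 kN·m.

M_A = 676.6 kN·m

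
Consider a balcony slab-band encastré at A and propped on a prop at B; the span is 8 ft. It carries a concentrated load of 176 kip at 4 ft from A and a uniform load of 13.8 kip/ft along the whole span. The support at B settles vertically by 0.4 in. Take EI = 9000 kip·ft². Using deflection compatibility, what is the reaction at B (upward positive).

R_B = 94.64 kip

Take the reaction at B as the redundant and release it; the primary structure is a cantilever fixed at A.
Downward deflection at the released point B due to the loads:
  point load 176 at a = 4: Pa²(3L − a)/(6EI) = 9387/EI
  UDL 13.8: wL⁴/(8EI) = 7066/EI
  δ_0 = 16452/EI
Flexibility coefficient — unit upward force at B: δ_{BB} = L³/(3EI) = 170.7/EI.
With EI = 9000 kip·ft²: δ_0 = 1.828 ft and δ_{BB} = 0.018963 ft/kip.
Compatibility — the beam at B must follow the support down by 0.03333 ft: δ_0 − R_B·δ_{BB} = 0.03333, so R_B = (1.828 − 0.03333)/0.018963 = 94.64 kip.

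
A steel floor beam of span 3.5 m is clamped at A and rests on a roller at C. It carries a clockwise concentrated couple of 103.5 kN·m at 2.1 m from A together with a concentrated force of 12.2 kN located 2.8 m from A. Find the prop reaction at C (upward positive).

Take the reaction at C as the redundant and release it; the primary structure is a cantilever fixed at A.
Downward deflection at the released point C due to the loads:
  clockwise couple 103.5 at a = 2.1: M₀a(2L − a)/(2EI) = 532.5/EI
  point load 12.2 at a = 2.8: Pa²(3L − a)/(6EI) = 122.7/EI
  δ_0 = 655.3/EI
Flexibility coefficient — unit upward force at C: δ_{CC} = L³/(3EI) = 14.29/EI.
Compatibility at C: δ_0 − R_C·δ_{CC} = 0, so R_C = 655.3/14.29 = 45.85 kN.

R_C = 45.85 kN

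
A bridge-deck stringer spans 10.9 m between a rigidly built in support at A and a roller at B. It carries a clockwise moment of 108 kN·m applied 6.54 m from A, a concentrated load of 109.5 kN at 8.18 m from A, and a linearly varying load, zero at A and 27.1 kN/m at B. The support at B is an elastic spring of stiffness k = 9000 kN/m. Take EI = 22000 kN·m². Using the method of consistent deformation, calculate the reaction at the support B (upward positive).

R_B = 162.2 kN

Choose R_B as the redundant. The primary structure is the cantilever fixed at A.
Downward deflection at the released point B due to the loads:
  clockwise couple 108 at a = 6.54: M₀a(2L − a)/(2EI) = 5389/EI
  point load 109.5 at a = 8.18: Pa²(3L − a)/(6EI) = 29943/EI
  triangular load, peak 27.1 at the free end: 11w₀L⁴/(120EI) = 35066/EI
  δ_0 = 70398/EI
Tip deflection under a unit load at B: L³/(3EI) = 431.7/EI.
With EI = 22000 kN·m²: δ_0 = 3.1999 m and δ_{BB} = 0.019622 m/kN.
Compatibility — the spring shortens by R_B/k under the reaction it provides: δ_0 − R_B·δ_{BB} = R_B/k. With 1/k = 0.000111 m/kN, R_B = δ_0 / (δ_{BB} + 1/k) = 3.1999 / (0.019622 + 0.000111) = 162.2 kN.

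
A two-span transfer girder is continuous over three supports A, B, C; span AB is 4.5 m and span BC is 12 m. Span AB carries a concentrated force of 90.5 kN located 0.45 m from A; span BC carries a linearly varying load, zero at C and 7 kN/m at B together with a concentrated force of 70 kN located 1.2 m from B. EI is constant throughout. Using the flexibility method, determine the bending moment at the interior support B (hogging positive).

M_B = 106.6 kN·m

Release continuity at B by inserting a hinge; the redundant is the internal moment M_B. The primary structure is two simply-supported spans AB and BC.
Rotations at B on the released spans (each span's end-slope, ×1/EI):
  span AB: point load 90.5 at a = 0.45: Pab(L + a)/(6LEI) = 30.24/EI
  span BC: triangular load, peak 7: w₀L³/(45EI) = 268.8/EI
  span BC: point load 70 at a = 1.2: Pab(L + b)/(6LEI) = 287.3/EI
  relative rotation θ_0 = (30.24 + 556.1)/EI = 586.3/EI
A unit hogging moment at B produces rotation L₁/(3EI) + L₂/(3EI) = 5.5/EI.
Compatibility: M_B·(L₁+L₂)/(3EI) = θ_0, giving M_B = 106.6 kN·m (hogging).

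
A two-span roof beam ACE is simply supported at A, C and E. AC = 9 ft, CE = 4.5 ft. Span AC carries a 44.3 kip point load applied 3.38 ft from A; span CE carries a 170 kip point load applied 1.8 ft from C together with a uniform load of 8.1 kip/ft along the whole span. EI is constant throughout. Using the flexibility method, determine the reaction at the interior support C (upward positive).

R_C = 169.8 kip

Insert a hinge at C; M_C is the redundant, and each span becomes simply supported.
Rotations at C on the released spans (each span's end-slope, ×1/EI):
  span AC: point load 44.3 at a = 3.38: Pab(L + a)/(6LEI) = 192.9/EI
  span CE: point load 170 at a = 1.8: Pab(L + b)/(6LEI) = 220.3/EI
  span CE: UDL 8.1: wL³/(24EI) = 30.75/EI
  relative rotation θ_0 = (192.9 + 251.1)/EI = 444/EI
A unit hogging moment at C produces rotation L₁/(3EI) + L₂/(3EI) = 4.5/EI.
Slope continuity at C: θ_0 = M_C·4.5/EI, so M_C = 444/4.5 = 98.67 kip·ft (hogging).
Span AC, ΣM about A with M_C applied at C: R_C^{AC}·9 = 149.7 + 98.67, so R_C^{AC} = 27.6 kip and R_A = 44.3 − 27.6 = 16.7 kip.
Span CE, ΣM about E: R_C^{CE}·4.5 = 541 + 98.67, so R_C^{CE} = 142.2 kip and R_E = 206.4 − 142.2 = 64.3 kip.
R_C = 27.6 + 142.2 = 169.8 kip.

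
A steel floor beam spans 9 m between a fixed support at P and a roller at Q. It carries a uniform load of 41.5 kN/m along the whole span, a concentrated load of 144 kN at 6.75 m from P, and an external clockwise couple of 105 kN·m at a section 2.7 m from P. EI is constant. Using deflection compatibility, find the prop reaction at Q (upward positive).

R_Q = 240.1 kN

Release the roller at Q. Primary structure: cantilever fixed at P.
Deflection at Q on the released cantilever, summing each load's contribution:
  UDL 41.5: wL⁴/(8EI) = 34035/EI
  point load 144 at a = 6.75: Pa²(3L − a)/(6EI) = 22143/EI
  clockwise couple 105 at a = 2.7: M₀a(2L − a)/(2EI) = 2169/EI
  δ_0 = 58347/EI
Tip deflection under a unit load at Q: L³/(3EI) = 243/EI.
The prop prevents deflection at Q: R_Q = δ_0/δ_{QQ} = 58347/243 = 240.1 kN.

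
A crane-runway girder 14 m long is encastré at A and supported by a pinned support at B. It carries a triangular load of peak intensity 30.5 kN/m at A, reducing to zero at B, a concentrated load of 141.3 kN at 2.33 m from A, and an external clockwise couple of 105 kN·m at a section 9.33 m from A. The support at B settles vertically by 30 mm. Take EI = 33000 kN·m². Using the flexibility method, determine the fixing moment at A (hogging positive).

Choose R_B as the redundant. The primary structure is the cantilever fixed at A.
Downward deflection at the released point B due to the loads:
  triangular load, peak 30.5 at the fixed end: w₀L⁴/(30EI) = 39056/EI
  point load 141.3 at a = 2.33: Pa²(3L − a)/(6EI) = 5072/EI
  clockwise couple 105 at a = 9.33: M₀a(2L − a)/(2EI) = 9145/EI
  δ_0 = 53273/EI
Tip deflection under a unit load at B: L³/(3EI) = 914.7/EI.
With EI = 33000 kN·m²: δ_0 = 1.6143 m and δ_{BB} = 0.027717 m/kN.
Compatibility — the beam at B must follow the support down by 0.03 m: δ_0 − R_B·δ_{BB} = 0.03, so R_B = (1.6143 − 0.03)/0.027717 = 57.16 kN.
Moment equilibrium about A: M_A = Σ(load moments about A) − R_B·L = 1431 − 57.16×14 = 630.3 kN·m.

M_A = 630.3 kN·m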